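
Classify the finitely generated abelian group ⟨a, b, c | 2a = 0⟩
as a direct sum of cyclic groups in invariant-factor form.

rank_ℚ(R)=1; free=3−1=2
SNF(R) diag = [2] → torsion [2]

Answer: M ≅ ℤ^2 ⊕ ℤ/2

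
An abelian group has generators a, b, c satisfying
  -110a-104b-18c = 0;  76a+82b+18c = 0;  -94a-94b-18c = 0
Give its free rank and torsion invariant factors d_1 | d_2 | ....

Answer: M ≅ ℤ/2 ⊕ ℤ/6 ⊕ ℤ/18

Derivation:
rank_ℚ(R)=3; free=3−3=0
SNF(R) diag = [2, 6, 18] → torsion [2, 6, 18]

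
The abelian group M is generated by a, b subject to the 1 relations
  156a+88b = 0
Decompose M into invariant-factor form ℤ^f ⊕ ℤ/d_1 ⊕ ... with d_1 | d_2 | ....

Answer: M ≅ ℤ^1 ⊕ ℤ/4

Derivation:
rank_ℚ(R)=1; free=2−1=1
SNF(R) diag = [4] → torsion [4]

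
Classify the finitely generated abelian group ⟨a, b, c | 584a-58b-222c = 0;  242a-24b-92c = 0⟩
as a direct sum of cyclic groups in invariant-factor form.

Answer: M ≅ ℤ^1 ⊕ ℤ/2 ⊕ ℤ/2

Derivation:
rank_ℚ(R)=2; free=3−2=1
SNF(R) diag = [2, 2] → torsion [2, 2]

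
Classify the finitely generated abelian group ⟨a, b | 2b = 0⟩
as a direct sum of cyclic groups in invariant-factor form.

rank_ℚ(R)=1; free=2−1=1
SNF(R) diag = [2] → torsion [2]

Answer: M ≅ ℤ^1 ⊕ ℤ/2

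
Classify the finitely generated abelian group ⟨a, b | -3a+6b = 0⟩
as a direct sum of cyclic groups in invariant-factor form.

Answer: M ≅ ℤ^1 ⊕ ℤ/3

Derivation:
rank_ℚ(R)=1; free=2−1=1
SNF(R) diag = [3] → torsion [3]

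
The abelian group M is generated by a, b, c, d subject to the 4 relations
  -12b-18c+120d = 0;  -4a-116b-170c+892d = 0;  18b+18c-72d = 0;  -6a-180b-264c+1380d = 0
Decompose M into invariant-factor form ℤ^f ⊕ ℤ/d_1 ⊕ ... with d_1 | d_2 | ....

Answer: M ≅ ℤ/2 ⊕ ℤ/6 ⊕ ℤ/18 ⊕ ℤ/36

Derivation:
rank_ℚ(R)=4; free=4−4=0
SNF(R) diag = [2, 6, 18, 36] → torsion [2, 6, 18, 36]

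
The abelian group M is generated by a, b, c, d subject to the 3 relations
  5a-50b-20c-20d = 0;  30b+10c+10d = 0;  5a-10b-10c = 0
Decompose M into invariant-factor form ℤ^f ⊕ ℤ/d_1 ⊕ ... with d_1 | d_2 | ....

rank_ℚ(R)=3; free=4−3=1
SNF(R) diag = [5, 10, 10] → torsion [5, 10, 10]

Answer: M ≅ ℤ^1 ⊕ ℤ/5 ⊕ ℤ/10 ⊕ ℤ/10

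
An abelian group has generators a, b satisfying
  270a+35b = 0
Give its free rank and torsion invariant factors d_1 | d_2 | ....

rank_ℚ(R)=1; free=2−1=1
SNF(R) diag = [5] → torsion [5]

Answer: M ≅ ℤ^1 ⊕ ℤ/5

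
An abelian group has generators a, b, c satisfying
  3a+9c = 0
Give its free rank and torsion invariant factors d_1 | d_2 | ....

Answer: M ≅ ℤ^2 ⊕ ℤ/3

Derivation:
rank_ℚ(R)=1; free=3−1=2
SNF(R) diag = [3] → torsion [3]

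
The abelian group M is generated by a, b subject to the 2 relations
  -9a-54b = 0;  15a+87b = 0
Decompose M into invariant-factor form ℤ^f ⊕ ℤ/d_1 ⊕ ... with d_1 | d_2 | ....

rank_ℚ(R)=2; free=2−2=0
SNF(R) diag = [3, 9] → torsion [3, 9]

Answer: M ≅ ℤ/3 ⊕ ℤ/9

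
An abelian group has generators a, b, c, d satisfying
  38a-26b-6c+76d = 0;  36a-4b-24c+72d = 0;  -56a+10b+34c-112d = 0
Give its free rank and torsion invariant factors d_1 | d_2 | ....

Answer: M ≅ ℤ^1 ⊕ ℤ/2 ⊕ ℤ/2 ⊕ ℤ/4

Derivation:
rank_ℚ(R)=3; free=4−3=1
SNF(R) diag = [2, 2, 4] → torsion [2, 2, 4]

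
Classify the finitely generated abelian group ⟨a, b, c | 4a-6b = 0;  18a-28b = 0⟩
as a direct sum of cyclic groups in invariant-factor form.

rank_ℚ(R)=2; free=3−2=1
SNF(R) diag = [2, 2] → torsion [2, 2]

Answer: M ≅ ℤ^1 ⊕ ℤ/2 ⊕ ℤ/2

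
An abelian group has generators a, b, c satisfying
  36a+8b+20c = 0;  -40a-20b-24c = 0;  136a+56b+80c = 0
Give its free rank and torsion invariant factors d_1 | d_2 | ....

Answer: M ≅ ℤ/4 ⊕ ℤ/4 ⊕ ℤ/8

Derivation:
rank_ℚ(R)=3; free=3−3=0
SNF(R) diag = [4, 4, 8] → torsion [4, 4, 8]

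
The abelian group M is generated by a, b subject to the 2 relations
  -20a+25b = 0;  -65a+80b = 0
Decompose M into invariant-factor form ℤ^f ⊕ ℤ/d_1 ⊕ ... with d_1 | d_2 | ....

rank_ℚ(R)=2; free=2−2=0
SNF(R) diag = [5, 5] → torsion [5, 5]

Answer: M ≅ ℤ/5 ⊕ ℤ/5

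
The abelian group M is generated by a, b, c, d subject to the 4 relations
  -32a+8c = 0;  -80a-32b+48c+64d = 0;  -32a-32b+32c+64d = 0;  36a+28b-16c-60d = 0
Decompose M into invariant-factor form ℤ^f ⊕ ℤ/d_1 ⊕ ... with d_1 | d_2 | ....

rank_ℚ(R)=4; free=4−4=0
SNF(R) diag = [4, 8, 16, 32] → torsion [4, 8, 16, 32]

Answer: M ≅ ℤ/4 ⊕ ℤ/8 ⊕ ℤ/16 ⊕ ℤ/32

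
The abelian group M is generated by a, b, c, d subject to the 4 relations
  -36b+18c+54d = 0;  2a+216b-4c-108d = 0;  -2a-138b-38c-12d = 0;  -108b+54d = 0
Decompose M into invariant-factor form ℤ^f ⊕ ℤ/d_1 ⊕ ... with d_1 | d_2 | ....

Answer: M ≅ ℤ/2 ⊕ ℤ/6 ⊕ ℤ/18 ⊕ ℤ/54

Derivation:
rank_ℚ(R)=4; free=4−4=0
SNF(R) diag = [2, 6, 18, 54] → torsion [2, 6, 18, 54]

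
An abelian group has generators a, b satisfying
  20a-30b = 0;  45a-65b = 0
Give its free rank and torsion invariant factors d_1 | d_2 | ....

rank_ℚ(R)=2; free=2−2=0
SNF(R) diag = [5, 10] → torsion [5, 10]

Answer: M ≅ ℤ/5 ⊕ ℤ/10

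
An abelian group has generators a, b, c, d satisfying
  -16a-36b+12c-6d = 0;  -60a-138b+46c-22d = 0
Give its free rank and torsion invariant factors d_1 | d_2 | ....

Answer: M ≅ ℤ^2 ⊕ ℤ/2 ⊕ ℤ/2

Derivation:
rank_ℚ(R)=2; free=4−2=2
SNF(R) diag = [2, 2] → torsion [2, 2]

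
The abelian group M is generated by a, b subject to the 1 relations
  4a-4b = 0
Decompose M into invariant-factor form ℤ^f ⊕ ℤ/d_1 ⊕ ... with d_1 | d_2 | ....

Answer: M ≅ ℤ^1 ⊕ ℤ/4

Derivation:
rank_ℚ(R)=1; free=2−1=1
SNF(R) diag = [4] → torsion [4]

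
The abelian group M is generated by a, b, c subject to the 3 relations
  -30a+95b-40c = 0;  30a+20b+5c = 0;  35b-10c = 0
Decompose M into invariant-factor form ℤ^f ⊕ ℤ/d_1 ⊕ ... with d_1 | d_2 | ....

rank_ℚ(R)=3; free=3−3=0
SNF(R) diag = [5, 15, 30] → torsion [5, 15, 30]

Answer: M ≅ ℤ/5 ⊕ ℤ/15 ⊕ ℤ/30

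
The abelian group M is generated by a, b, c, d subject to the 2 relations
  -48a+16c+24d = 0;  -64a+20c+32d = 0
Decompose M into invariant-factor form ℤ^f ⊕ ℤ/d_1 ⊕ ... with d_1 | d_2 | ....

rank_ℚ(R)=2; free=4−2=2
SNF(R) diag = [4, 8] → torsion [4, 8]

Answer: M ≅ ℤ^2 ⊕ ℤ/4 ⊕ ℤ/8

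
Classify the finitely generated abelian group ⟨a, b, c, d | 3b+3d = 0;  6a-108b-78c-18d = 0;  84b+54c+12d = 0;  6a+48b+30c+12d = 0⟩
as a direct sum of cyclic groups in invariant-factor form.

Answer: M ≅ ℤ/3 ⊕ ℤ/6 ⊕ ℤ/18 ⊕ ℤ/54

Derivation:
rank_ℚ(R)=4; free=4−4=0
SNF(R) diag = [3, 6, 18, 54] → torsion [3, 6, 18, 54]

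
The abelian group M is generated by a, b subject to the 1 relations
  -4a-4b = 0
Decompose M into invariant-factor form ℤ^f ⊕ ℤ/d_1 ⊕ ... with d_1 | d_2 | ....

rank_ℚ(R)=1; free=2−1=1
SNF(R) diag = [4] → torsion [4]

Answer: M ≅ ℤ^1 ⊕ ℤ/4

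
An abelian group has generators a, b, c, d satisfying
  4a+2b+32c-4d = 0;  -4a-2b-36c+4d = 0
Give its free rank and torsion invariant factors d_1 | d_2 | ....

Answer: M ≅ ℤ^2 ⊕ ℤ/2 ⊕ ℤ/4

Derivation:
rank_ℚ(R)=2; free=4−2=2
SNF(R) diag = [2, 4] → torsion [2, 4]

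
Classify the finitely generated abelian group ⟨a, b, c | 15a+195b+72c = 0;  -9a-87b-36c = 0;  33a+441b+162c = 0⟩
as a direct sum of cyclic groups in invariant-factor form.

Answer: M ≅ ℤ/3 ⊕ ℤ/6 ⊕ ℤ/18

Derivation:
rank_ℚ(R)=3; free=3−3=0
SNF(R) diag = [3, 6, 18] → torsion [3, 6, 18]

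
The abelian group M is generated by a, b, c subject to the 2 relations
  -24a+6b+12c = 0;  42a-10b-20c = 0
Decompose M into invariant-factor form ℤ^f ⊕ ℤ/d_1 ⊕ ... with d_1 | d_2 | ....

rank_ℚ(R)=2; free=3−2=1
SNF(R) diag = [2, 6] → torsion [2, 6]

Answer: M ≅ ℤ^1 ⊕ ℤ/2 ⊕ ℤ/6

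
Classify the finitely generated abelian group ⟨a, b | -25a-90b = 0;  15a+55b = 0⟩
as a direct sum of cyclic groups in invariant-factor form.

rank_ℚ(R)=2; free=2−2=0
SNF(R) diag = [5, 5] → torsion [5, 5]

Answer: M ≅ ℤ/5 ⊕ ℤ/5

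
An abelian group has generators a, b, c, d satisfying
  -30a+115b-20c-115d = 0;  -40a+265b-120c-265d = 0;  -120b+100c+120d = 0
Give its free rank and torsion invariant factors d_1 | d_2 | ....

Answer: M ≅ ℤ^1 ⊕ ℤ/5 ⊕ ℤ/10 ⊕ ℤ/20

Derivation:
rank_ℚ(R)=3; free=4−3=1
SNF(R) diag = [5, 10, 20] → torsion [5, 10, 20]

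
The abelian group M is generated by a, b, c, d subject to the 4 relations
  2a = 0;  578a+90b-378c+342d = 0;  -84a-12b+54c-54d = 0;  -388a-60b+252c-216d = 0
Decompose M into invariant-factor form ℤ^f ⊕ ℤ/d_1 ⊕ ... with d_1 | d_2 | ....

rank_ℚ(R)=4; free=4−4=0
SNF(R) diag = [2, 6, 18, 36] → torsion [2, 6, 18, 36]

Answer: M ≅ ℤ/2 ⊕ ℤ/6 ⊕ ℤ/18 ⊕ ℤ/36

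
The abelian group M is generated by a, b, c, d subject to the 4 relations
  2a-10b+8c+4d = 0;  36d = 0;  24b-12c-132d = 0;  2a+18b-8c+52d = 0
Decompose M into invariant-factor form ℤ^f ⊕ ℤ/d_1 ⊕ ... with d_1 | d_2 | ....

rank_ℚ(R)=4; free=4−4=0
SNF(R) diag = [2, 4, 12, 36] → torsion [2, 4, 12, 36]

Answer: M ≅ ℤ/2 ⊕ ℤ/4 ⊕ ℤ/12 ⊕ ℤ/36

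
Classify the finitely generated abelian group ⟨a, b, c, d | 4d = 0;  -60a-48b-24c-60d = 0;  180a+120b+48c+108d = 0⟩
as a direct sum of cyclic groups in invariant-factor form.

rank_ℚ(R)=3; free=4−3=1
SNF(R) diag = [4, 12, 24] → torsion [4, 12, 24]

Answer: M ≅ ℤ^1 ⊕ ℤ/4 ⊕ ℤ/12 ⊕ ℤ/24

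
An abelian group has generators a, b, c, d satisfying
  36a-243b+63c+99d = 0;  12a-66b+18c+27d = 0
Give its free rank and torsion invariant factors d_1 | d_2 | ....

rank_ℚ(R)=2; free=4−2=2
SNF(R) diag = [3, 9] → torsion [3, 9]

Answer: M ≅ ℤ^2 ⊕ ℤ/3 ⊕ ℤ/9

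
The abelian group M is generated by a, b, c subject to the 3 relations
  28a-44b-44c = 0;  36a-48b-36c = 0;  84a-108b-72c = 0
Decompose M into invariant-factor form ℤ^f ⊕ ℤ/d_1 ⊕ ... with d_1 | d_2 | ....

Answer: M ≅ ℤ/4 ⊕ ℤ/12 ⊕ ℤ/12

Derivation:
rank_ℚ(R)=3; free=3−3=0
SNF(R) diag = [4, 12, 12] → torsion [4, 12, 12]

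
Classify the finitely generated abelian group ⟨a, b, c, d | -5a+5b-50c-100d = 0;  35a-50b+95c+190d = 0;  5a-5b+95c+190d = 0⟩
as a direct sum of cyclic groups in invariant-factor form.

Answer: M ≅ ℤ^1 ⊕ ℤ/5 ⊕ ℤ/15 ⊕ ℤ/45

Derivation:
rank_ℚ(R)=3; free=4−3=1
SNF(R) diag = [5, 15, 45] → torsion [5, 15, 45]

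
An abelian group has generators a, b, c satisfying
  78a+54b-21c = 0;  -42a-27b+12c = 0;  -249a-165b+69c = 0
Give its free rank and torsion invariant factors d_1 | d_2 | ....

Answer: M ≅ ℤ/3 ⊕ ℤ/3 ⊕ ℤ/9

Derivation:
rank_ℚ(R)=3; free=3−3=0
SNF(R) diag = [3, 3, 9] → torsion [3, 3, 9]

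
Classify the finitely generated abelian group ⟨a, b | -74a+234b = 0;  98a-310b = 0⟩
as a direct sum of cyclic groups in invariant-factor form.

Answer: M ≅ ℤ/2 ⊕ ℤ/4

Derivation:
rank_ℚ(R)=2; free=2−2=0
SNF(R) diag = [2, 4] → torsion [2, 4]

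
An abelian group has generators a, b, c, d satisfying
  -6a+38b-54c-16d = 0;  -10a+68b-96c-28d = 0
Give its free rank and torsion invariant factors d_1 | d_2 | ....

Answer: M ≅ ℤ^2 ⊕ ℤ/2 ⊕ ℤ/2

Derivation:
rank_ℚ(R)=2; free=4−2=2
SNF(R) diag = [2, 2] → torsion [2, 2]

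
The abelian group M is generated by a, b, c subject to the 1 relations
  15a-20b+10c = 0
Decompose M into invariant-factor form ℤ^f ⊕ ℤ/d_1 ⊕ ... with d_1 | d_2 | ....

rank_ℚ(R)=1; free=3−1=2
SNF(R) diag = [5] → torsion [5]

Answer: M ≅ ℤ^2 ⊕ ℤ/5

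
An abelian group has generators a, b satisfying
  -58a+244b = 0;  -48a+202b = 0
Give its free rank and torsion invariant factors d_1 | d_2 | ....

Answer: M ≅ ℤ/2 ⊕ ℤ/2

Derivation:
rank_ℚ(R)=2; free=2−2=0
SNF(R) diag = [2, 2] → torsion [2, 2]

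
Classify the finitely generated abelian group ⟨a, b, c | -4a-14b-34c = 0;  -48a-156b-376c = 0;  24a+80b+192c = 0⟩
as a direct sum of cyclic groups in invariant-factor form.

Answer: M ≅ ℤ/2 ⊕ ℤ/4 ⊕ ℤ/8

Derivation:
rank_ℚ(R)=3; free=3−3=0
SNF(R) diag = [2, 4, 8] → torsion [2, 4, 8]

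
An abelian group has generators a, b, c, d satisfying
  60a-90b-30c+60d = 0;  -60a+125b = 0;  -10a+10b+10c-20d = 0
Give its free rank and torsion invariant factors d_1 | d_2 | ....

Answer: M ≅ ℤ^1 ⊕ ℤ/5 ⊕ ℤ/10 ⊕ ℤ/30

Derivation:
rank_ℚ(R)=3; free=4−3=1
SNF(R) diag = [5, 10, 30] → torsion [5, 10, 30]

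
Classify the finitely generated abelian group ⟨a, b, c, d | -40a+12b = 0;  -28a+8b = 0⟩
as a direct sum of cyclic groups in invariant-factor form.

rank_ℚ(R)=2; free=4−2=2
SNF(R) diag = [4, 4] → torsion [4, 4]

Answer: M ≅ ℤ^2 ⊕ ℤ/4 ⊕ ℤ/4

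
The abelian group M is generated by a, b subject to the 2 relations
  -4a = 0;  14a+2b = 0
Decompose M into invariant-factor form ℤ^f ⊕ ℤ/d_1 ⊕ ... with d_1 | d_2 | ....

Answer: M ≅ ℤ/2 ⊕ ℤ/4

Derivation:
rank_ℚ(R)=2; free=2−2=0
SNF(R) diag = [2, 4] → torsion [2, 4]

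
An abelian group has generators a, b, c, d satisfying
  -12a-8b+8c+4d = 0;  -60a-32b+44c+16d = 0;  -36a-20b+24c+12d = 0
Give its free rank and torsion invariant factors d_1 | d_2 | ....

rank_ℚ(R)=3; free=4−3=1
SNF(R) diag = [4, 4, 12] → torsion [4, 4, 12]

Answer: M ≅ ℤ^1 ⊕ ℤ/4 ⊕ ℤ/4 ⊕ ℤ/12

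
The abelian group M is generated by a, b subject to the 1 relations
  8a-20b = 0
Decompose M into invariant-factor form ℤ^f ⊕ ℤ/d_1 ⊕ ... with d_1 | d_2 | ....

rank_ℚ(R)=1; free=2−1=1
SNF(R) diag = [4] → torsion [4]

Answer: M ≅ ℤ^1 ⊕ ℤ/4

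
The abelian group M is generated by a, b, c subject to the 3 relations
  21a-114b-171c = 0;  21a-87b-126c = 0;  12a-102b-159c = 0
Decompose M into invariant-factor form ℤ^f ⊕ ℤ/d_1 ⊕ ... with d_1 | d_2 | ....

Answer: M ≅ ℤ/3 ⊕ ℤ/3 ⊕ ℤ/9

Derivation:
rank_ℚ(R)=3; free=3−3=0
SNF(R) diag = [3, 3, 9] → torsion [3, 3, 9]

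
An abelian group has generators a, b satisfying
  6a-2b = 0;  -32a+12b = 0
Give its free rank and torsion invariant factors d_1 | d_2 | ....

rank_ℚ(R)=2; free=2−2=0
SNF(R) diag = [2, 4] → torsion [2, 4]

Answer: M ≅ ℤ/2 ⊕ ℤ/4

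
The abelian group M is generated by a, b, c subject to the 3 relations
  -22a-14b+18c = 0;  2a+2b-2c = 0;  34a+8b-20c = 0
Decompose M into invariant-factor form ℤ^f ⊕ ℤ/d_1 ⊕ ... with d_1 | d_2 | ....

Answer: M ≅ ℤ/2 ⊕ ℤ/2 ⊕ ℤ/4

Derivation:
rank_ℚ(R)=3; free=3−3=0
SNF(R) diag = [2, 2, 4] → torsion [2, 2, 4]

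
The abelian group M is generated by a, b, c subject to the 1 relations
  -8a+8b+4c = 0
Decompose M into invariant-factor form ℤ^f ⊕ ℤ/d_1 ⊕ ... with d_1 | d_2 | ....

rank_ℚ(R)=1; free=3−1=2
SNF(R) diag = [4] → torsion [4]

Answer: M ≅ ℤ^2 ⊕ ℤ/4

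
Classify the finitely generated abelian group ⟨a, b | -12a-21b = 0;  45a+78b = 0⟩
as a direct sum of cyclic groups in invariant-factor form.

Answer: M ≅ ℤ/3 ⊕ ℤ/3

Derivation:
rank_ℚ(R)=2; free=2−2=0
SNF(R) diag = [3, 3] → torsion [3, 3]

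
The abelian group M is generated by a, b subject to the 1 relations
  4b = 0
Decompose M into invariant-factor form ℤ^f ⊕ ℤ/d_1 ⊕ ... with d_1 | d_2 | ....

rank_ℚ(R)=1; free=2−1=1
SNF(R) diag = [4] → torsion [4]

Answer: M ≅ ℤ^1 ⊕ ℤ/4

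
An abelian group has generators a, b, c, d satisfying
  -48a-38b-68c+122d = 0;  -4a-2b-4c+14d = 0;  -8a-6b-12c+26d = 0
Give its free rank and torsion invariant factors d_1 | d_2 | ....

Answer: M ≅ ℤ^1 ⊕ ℤ/2 ⊕ ℤ/4 ⊕ ℤ/8

Derivation:
rank_ℚ(R)=3; free=4−3=1
SNF(R) diag = [2, 4, 8] → torsion [2, 4, 8]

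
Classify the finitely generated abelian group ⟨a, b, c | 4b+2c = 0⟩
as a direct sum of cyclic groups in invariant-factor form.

rank_ℚ(R)=1; free=3−1=2
SNF(R) diag = [2] → torsion [2]

Answer: M ≅ ℤ^2 ⊕ ℤ/2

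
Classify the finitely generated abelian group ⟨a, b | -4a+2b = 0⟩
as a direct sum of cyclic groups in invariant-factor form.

Answer: M ≅ ℤ^1 ⊕ ℤ/2

Derivation:
rank_ℚ(R)=1; free=2−1=1
SNF(R) diag = [2] → torsion [2]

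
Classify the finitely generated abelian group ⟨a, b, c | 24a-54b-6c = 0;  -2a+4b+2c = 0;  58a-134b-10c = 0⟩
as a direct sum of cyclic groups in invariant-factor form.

rank_ℚ(R)=3; free=3−3=0
SNF(R) diag = [2, 6, 6] → torsion [2, 6, 6]

Answer: M ≅ ℤ/2 ⊕ ℤ/6 ⊕ ℤ/6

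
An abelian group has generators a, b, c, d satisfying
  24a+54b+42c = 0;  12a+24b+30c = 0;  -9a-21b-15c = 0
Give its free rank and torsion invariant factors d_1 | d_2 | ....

rank_ℚ(R)=3; free=4−3=1
SNF(R) diag = [3, 6, 6] → torsion [3, 6, 6]

Answer: M ≅ ℤ^1 ⊕ ℤ/3 ⊕ ℤ/6 ⊕ ℤ/6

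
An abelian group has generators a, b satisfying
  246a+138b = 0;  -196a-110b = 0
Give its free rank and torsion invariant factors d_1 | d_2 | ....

rank_ℚ(R)=2; free=2−2=0
SNF(R) diag = [2, 6] → torsion [2, 6]

Answer: M ≅ ℤ/2 ⊕ ℤ/6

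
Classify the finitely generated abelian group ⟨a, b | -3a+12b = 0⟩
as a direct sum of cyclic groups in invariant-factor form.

rank_ℚ(R)=1; free=2−1=1
SNF(R) diag = [3] → torsion [3]

Answer: M ≅ ℤ^1 ⊕ ℤ/3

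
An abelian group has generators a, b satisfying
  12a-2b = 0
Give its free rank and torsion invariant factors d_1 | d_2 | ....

Answer: M ≅ ℤ^1 ⊕ ℤ/2

Derivation:
rank_ℚ(R)=1; free=2−1=1
SNF(R) diag = [2] → torsion [2]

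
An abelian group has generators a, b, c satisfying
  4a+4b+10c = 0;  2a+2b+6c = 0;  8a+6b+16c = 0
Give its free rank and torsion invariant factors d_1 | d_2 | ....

Answer: M ≅ ℤ/2 ⊕ ℤ/2 ⊕ ℤ/2

Derivation:
rank_ℚ(R)=3; free=3−3=0
SNF(R) diag = [2, 2, 2] → torsion [2, 2, 2]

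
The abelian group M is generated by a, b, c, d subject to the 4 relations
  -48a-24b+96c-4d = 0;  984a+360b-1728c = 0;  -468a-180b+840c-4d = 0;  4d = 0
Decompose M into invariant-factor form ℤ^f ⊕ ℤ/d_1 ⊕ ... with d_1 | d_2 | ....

Answer: M ≅ ℤ/4 ⊕ ℤ/12 ⊕ ℤ/24 ⊕ ℤ/48

Derivation:
rank_ℚ(R)=4; free=4−4=0
SNF(R) diag = [4, 12, 24, 48] → torsion [4, 12, 24, 48]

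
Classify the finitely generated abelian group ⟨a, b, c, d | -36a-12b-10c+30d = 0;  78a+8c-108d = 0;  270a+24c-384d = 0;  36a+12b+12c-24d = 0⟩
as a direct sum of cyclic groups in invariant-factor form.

Answer: M ≅ ℤ/2 ⊕ ℤ/6 ⊕ ℤ/12 ⊕ ℤ/12

Derivation:
rank_ℚ(R)=4; free=4−4=0
SNF(R) diag = [2, 6, 12, 12] → torsion [2, 6, 12, 12]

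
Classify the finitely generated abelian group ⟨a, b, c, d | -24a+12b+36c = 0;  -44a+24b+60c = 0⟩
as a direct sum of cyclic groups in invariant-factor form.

Answer: M ≅ ℤ^2 ⊕ ℤ/4 ⊕ ℤ/12

Derivation:
rank_ℚ(R)=2; free=4−2=2
SNF(R) diag = [4, 12] → torsion [4, 12]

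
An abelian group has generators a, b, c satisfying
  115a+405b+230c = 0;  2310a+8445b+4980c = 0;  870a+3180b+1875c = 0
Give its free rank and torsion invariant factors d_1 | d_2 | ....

Answer: M ≅ ℤ/5 ⊕ ℤ/15 ⊕ ℤ/45

Derivation:
rank_ℚ(R)=3; free=3−3=0
SNF(R) diag = [5, 15, 45] → torsion [5, 15, 45]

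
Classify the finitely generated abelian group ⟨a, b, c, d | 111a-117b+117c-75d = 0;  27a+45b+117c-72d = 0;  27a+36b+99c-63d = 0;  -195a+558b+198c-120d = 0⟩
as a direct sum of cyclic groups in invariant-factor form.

rank_ℚ(R)=4; free=4−4=0
SNF(R) diag = [3, 9, 27, 81] → torsion [3, 9, 27, 81]

Answer: M ≅ ℤ/3 ⊕ ℤ/9 ⊕ ℤ/27 ⊕ ℤ/81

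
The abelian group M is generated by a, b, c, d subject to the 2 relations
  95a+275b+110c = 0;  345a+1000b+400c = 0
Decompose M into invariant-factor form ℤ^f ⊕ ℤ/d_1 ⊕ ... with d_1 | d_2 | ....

rank_ℚ(R)=2; free=4−2=2
SNF(R) diag = [5, 5] → torsion [5, 5]

Answer: M ≅ ℤ^2 ⊕ ℤ/5 ⊕ ℤ/5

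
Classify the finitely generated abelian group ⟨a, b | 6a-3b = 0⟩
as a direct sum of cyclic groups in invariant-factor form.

Answer: M ≅ ℤ^1 ⊕ ℤ/3

Derivation:
rank_ℚ(R)=1; free=2−1=1
SNF(R) diag = [3] → torsion [3]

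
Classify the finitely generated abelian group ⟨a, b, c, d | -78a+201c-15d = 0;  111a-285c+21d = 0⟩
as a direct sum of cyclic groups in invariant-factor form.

rank_ℚ(R)=2; free=4−2=2
SNF(R) diag = [3, 9] → torsion [3, 9]

Answer: M ≅ ℤ^2 ⊕ ℤ/3 ⊕ ℤ/9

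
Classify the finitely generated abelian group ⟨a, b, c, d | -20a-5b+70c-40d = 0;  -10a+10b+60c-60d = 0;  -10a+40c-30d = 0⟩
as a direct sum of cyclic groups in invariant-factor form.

rank_ℚ(R)=3; free=4−3=1
SNF(R) diag = [5, 10, 10] → torsion [5, 10, 10]

Answer: M ≅ ℤ^1 ⊕ ℤ/5 ⊕ ℤ/10 ⊕ ℤ/10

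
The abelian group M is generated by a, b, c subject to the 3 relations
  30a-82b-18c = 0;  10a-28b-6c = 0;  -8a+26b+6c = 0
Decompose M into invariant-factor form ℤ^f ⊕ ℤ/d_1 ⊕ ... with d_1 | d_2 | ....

rank_ℚ(R)=3; free=3−3=0
SNF(R) diag = [2, 2, 6] → torsion [2, 2, 6]

Answer: M ≅ ℤ/2 ⊕ ℤ/2 ⊕ ℤ/6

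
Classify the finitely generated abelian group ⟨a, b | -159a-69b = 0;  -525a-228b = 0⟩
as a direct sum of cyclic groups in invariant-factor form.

Answer: M ≅ ℤ/3 ⊕ ℤ/9

Derivation:
rank_ℚ(R)=2; free=2−2=0
SNF(R) diag = [3, 9] → torsion [3, 9]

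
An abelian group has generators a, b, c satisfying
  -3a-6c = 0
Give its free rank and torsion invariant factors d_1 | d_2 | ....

Answer: M ≅ ℤ^2 ⊕ ℤ/3

Derivation:
rank_ℚ(R)=1; free=3−1=2
SNF(R) diag = [3] → torsion [3]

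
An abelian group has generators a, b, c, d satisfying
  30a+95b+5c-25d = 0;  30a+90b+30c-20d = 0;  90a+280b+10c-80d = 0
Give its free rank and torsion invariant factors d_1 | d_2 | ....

Answer: M ≅ ℤ^1 ⊕ ℤ/5 ⊕ ℤ/10 ⊕ ℤ/30

Derivation:
rank_ℚ(R)=3; free=4−3=1
SNF(R) diag = [5, 10, 30] → torsion [5, 10, 30]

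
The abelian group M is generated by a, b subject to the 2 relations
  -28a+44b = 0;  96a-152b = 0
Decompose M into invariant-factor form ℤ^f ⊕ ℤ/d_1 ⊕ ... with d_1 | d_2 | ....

rank_ℚ(R)=2; free=2−2=0
SNF(R) diag = [4, 8] → torsion [4, 8]

Answer: M ≅ ℤ/4 ⊕ ℤ/8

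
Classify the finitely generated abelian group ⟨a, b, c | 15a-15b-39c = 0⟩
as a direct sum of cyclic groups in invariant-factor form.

Answer: M ≅ ℤ^2 ⊕ ℤ/3

Derivation:
rank_ℚ(R)=1; free=3−1=2
SNF(R) diag = [3] → torsion [3]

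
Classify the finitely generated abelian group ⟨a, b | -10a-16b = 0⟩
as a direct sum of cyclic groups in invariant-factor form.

Answer: M ≅ ℤ^1 ⊕ ℤ/2

Derivation:
rank_ℚ(R)=1; free=2−1=1
SNF(R) diag = [2] → torsion [2]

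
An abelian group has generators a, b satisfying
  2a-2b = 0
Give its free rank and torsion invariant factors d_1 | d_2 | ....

Answer: M ≅ ℤ^1 ⊕ ℤ/2

Derivation:
rank_ℚ(R)=1; free=2−1=1
SNF(R) diag = [2] → torsion [2]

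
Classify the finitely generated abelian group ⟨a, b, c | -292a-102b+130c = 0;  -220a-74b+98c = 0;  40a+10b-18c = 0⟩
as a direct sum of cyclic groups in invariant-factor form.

rank_ℚ(R)=3; free=3−3=0
SNF(R) diag = [2, 4, 12] → torsion [2, 4, 12]

Answer: M ≅ ℤ/2 ⊕ ℤ/4 ⊕ ℤ/12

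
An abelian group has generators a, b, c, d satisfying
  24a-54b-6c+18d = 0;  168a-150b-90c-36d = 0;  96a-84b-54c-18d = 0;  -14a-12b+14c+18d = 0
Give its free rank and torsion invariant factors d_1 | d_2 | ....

rank_ℚ(R)=4; free=4−4=0
SNF(R) diag = [2, 6, 6, 18] → torsion [2, 6, 6, 18]

Answer: M ≅ ℤ/2 ⊕ ℤ/6 ⊕ ℤ/6 ⊕ ℤ/18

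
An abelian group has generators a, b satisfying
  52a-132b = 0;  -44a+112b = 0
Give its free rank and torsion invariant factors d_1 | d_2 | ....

rank_ℚ(R)=2; free=2−2=0
SNF(R) diag = [4, 4] → torsion [4, 4]

Answer: M ≅ ℤ/4 ⊕ ℤ/4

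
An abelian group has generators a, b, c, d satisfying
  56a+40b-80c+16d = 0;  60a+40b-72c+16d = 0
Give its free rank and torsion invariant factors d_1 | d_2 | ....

rank_ℚ(R)=2; free=4−2=2
SNF(R) diag = [4, 8] → torsion [4, 8]

Answer: M ≅ ℤ^2 ⊕ ℤ/4 ⊕ ℤ/8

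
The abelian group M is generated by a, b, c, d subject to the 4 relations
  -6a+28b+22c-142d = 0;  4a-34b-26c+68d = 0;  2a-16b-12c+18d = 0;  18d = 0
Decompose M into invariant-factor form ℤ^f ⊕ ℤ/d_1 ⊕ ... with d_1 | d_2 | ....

Answer: M ≅ ℤ/2 ⊕ ℤ/2 ⊕ ℤ/6 ⊕ ℤ/18

Derivation:
rank_ℚ(R)=4; free=4−4=0
SNF(R) diag = [2, 2, 6, 18] → torsion [2, 2, 6, 18]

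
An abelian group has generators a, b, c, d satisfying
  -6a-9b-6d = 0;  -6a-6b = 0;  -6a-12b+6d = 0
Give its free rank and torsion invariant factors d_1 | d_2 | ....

rank_ℚ(R)=3; free=4−3=1
SNF(R) diag = [3, 6, 18] → torsion [3, 6, 18]

Answer: M ≅ ℤ^1 ⊕ ℤ/3 ⊕ ℤ/6 ⊕ ℤ/18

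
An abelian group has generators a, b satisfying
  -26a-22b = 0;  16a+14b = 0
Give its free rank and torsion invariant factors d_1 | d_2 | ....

rank_ℚ(R)=2; free=2−2=0
SNF(R) diag = [2, 6] → torsion [2, 6]

Answer: M ≅ ℤ/2 ⊕ ℤ/6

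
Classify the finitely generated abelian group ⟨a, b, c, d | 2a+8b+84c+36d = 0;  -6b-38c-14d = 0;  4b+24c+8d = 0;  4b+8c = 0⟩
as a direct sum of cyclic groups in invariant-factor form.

Answer: M ≅ ℤ/2 ⊕ ℤ/2 ⊕ ℤ/4 ⊕ ℤ/8

Derivation:
rank_ℚ(R)=4; free=4−4=0
SNF(R) diag = [2, 2, 4, 8] → torsion [2, 2, 4, 8]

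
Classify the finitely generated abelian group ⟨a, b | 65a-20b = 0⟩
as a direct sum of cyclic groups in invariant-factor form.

Answer: M ≅ ℤ^1 ⊕ ℤ/5

Derivation:
rank_ℚ(R)=1; free=2−1=1
SNF(R) diag = [5] → torsion [5]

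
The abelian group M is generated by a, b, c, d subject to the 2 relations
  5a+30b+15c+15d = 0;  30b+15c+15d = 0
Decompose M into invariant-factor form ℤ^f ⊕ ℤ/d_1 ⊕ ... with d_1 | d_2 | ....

rank_ℚ(R)=2; free=4−2=2
SNF(R) diag = [5, 15] → torsion [5, 15]

Answer: M ≅ ℤ^2 ⊕ ℤ/5 ⊕ ℤ/15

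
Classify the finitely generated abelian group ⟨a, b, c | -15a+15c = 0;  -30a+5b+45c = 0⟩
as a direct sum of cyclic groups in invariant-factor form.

rank_ℚ(R)=2; free=3−2=1
SNF(R) diag = [5, 15] → torsion [5, 15]

Answer: M ≅ ℤ^1 ⊕ ℤ/5 ⊕ ℤ/15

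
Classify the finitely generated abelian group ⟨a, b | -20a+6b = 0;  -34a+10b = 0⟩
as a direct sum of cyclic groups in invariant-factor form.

Answer: M ≅ ℤ/2 ⊕ ℤ/2

Derivation:
rank_ℚ(R)=2; free=2−2=0
SNF(R) diag = [2, 2] → torsion [2, 2]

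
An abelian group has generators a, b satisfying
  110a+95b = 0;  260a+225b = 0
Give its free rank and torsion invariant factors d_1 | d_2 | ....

Answer: M ≅ ℤ/5 ⊕ ℤ/10

Derivation:
rank_ℚ(R)=2; free=2−2=0
SNF(R) diag = [5, 10] → torsion [5, 10]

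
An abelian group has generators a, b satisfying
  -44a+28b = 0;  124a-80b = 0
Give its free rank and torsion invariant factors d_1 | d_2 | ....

Answer: M ≅ ℤ/4 ⊕ ℤ/12

Derivation:
rank_ℚ(R)=2; free=2−2=0
SNF(R) diag = [4, 12] → torsion [4, 12]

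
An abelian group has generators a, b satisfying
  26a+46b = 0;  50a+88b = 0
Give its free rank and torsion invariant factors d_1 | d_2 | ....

rank_ℚ(R)=2; free=2−2=0
SNF(R) diag = [2, 6] → torsion [2, 6]

Answer: M ≅ ℤ/2 ⊕ ℤ/6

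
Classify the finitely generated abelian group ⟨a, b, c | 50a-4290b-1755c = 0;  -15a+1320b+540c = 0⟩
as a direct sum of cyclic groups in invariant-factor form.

Answer: M ≅ ℤ^1 ⊕ ℤ/5 ⊕ ℤ/15

Derivation:
rank_ℚ(R)=2; free=3−2=1
SNF(R) diag = [5, 15] → torsion [5, 15]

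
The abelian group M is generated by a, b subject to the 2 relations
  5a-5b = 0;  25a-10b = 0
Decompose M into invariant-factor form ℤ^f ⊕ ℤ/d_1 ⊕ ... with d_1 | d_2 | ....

rank_ℚ(R)=2; free=2−2=0
SNF(R) diag = [5, 15] → torsion [5, 15]

Answer: M ≅ ℤ/5 ⊕ ℤ/15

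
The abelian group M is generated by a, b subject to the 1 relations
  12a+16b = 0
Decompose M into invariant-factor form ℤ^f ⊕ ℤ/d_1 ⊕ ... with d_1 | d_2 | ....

rank_ℚ(R)=1; free=2−1=1
SNF(R) diag = [4] → torsion [4]

Answer: M ≅ ℤ^1 ⊕ ℤ/4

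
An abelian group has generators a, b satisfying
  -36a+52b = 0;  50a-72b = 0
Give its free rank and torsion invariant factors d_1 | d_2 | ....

rank_ℚ(R)=2; free=2−2=0
SNF(R) diag = [2, 4] → torsion [2, 4]

Answer: M ≅ ℤ/2 ⊕ ℤ/4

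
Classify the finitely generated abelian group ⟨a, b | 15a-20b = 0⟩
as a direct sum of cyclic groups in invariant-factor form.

rank_ℚ(R)=1; free=2−1=1
SNF(R) diag = [5] → torsion [5]

Answer: M ≅ ℤ^1 ⊕ ℤ/5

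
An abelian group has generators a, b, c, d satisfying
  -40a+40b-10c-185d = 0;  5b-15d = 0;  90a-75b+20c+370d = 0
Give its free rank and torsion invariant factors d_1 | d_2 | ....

Answer: M ≅ ℤ^1 ⊕ ℤ/5 ⊕ ℤ/5 ⊕ ℤ/10

Derivation:
rank_ℚ(R)=3; free=4−3=1
SNF(R) diag = [5, 5, 10] → torsion [5, 5, 10]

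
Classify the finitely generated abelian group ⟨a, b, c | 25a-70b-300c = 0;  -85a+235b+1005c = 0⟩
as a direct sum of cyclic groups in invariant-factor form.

Answer: M ≅ ℤ^1 ⊕ ℤ/5 ⊕ ℤ/15

Derivation:
rank_ℚ(R)=2; free=3−2=1
SNF(R) diag = [5, 15] → torsion [5, 15]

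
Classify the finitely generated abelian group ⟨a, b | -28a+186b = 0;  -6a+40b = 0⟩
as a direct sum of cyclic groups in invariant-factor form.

Answer: M ≅ ℤ/2 ⊕ ℤ/2

Derivation:
rank_ℚ(R)=2; free=2−2=0
SNF(R) diag = [2, 2] → torsion [2, 2]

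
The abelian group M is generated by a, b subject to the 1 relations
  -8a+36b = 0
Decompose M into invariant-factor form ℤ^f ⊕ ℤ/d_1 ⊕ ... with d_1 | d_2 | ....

Answer: M ≅ ℤ^1 ⊕ ℤ/4

Derivation:
rank_ℚ(R)=1; free=2−1=1
SNF(R) diag = [4] → torsion [4]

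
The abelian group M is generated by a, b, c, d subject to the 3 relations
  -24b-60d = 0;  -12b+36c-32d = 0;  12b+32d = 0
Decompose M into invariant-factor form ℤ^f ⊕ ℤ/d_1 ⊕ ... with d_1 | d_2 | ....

rank_ℚ(R)=3; free=4−3=1
SNF(R) diag = [4, 12, 36] → torsion [4, 12, 36]

Answer: M ≅ ℤ^1 ⊕ ℤ/4 ⊕ ℤ/12 ⊕ ℤ/36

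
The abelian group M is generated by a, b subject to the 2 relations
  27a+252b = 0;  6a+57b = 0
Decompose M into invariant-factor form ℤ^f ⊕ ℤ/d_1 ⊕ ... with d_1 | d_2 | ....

rank_ℚ(R)=2; free=2−2=0
SNF(R) diag = [3, 9] → torsion [3, 9]

Answer: M ≅ ℤ/3 ⊕ ℤ/9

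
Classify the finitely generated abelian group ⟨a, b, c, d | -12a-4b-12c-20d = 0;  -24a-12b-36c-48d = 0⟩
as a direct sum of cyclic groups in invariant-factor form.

Answer: M ≅ ℤ^2 ⊕ ℤ/4 ⊕ ℤ/12

Derivation:
rank_ℚ(R)=2; free=4−2=2
SNF(R) diag = [4, 12] → torsion [4, 12]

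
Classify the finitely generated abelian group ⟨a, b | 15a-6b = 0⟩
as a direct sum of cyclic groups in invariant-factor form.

rank_ℚ(R)=1; free=2−1=1
SNF(R) diag = [3] → torsion [3]

Answer: M ≅ ℤ^1 ⊕ ℤ/3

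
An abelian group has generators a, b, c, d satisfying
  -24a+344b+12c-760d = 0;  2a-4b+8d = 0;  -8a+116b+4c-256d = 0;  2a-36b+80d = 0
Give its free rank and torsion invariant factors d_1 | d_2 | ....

rank_ℚ(R)=4; free=4−4=0
SNF(R) diag = [2, 4, 4, 8] → torsion [2, 4, 4, 8]

Answer: M ≅ ℤ/2 ⊕ ℤ/4 ⊕ ℤ/4 ⊕ ℤ/8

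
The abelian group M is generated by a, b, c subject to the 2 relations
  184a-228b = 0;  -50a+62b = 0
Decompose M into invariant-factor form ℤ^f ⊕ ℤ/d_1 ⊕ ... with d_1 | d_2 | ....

Answer: M ≅ ℤ^1 ⊕ ℤ/2 ⊕ ℤ/4

Derivation:
rank_ℚ(R)=2; free=3−2=1
SNF(R) diag = [2, 4] → torsion [2, 4]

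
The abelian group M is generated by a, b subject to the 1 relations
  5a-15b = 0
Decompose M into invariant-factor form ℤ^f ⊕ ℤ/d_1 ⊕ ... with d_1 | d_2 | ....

Answer: M ≅ ℤ^1 ⊕ ℤ/5

Derivation:
rank_ℚ(R)=1; free=2−1=1
SNF(R) diag = [5] → torsion [5]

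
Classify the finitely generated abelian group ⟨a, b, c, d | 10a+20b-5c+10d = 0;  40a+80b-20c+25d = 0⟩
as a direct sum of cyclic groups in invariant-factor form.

Answer: M ≅ ℤ^2 ⊕ ℤ/5 ⊕ ℤ/15

Derivation:
rank_ℚ(R)=2; free=4−2=2
SNF(R) diag = [5, 15] → torsion [5, 15]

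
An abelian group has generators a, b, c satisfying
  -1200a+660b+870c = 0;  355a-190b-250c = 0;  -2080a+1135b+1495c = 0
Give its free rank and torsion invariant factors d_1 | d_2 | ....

rank_ℚ(R)=3; free=3−3=0
SNF(R) diag = [5, 15, 30] → torsion [5, 15, 30]

Answer: M ≅ ℤ/5 ⊕ ℤ/15 ⊕ ℤ/30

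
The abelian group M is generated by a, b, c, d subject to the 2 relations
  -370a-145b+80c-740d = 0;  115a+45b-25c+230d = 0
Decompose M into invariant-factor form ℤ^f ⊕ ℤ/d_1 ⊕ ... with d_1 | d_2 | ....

rank_ℚ(R)=2; free=4−2=2
SNF(R) diag = [5, 5] → torsion [5, 5]

Answer: M ≅ ℤ^2 ⊕ ℤ/5 ⊕ ℤ/5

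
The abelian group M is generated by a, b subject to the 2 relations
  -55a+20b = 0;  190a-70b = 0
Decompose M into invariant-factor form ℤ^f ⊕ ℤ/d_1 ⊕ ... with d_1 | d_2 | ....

rank_ℚ(R)=2; free=2−2=0
SNF(R) diag = [5, 10] → torsion [5, 10]

Answer: M ≅ ℤ/5 ⊕ ℤ/10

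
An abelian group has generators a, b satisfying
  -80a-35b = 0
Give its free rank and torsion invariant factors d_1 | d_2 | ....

Answer: M ≅ ℤ^1 ⊕ ℤ/5

Derivation:
rank_ℚ(R)=1; free=2−1=1
SNF(R) diag = [5] → torsion [5]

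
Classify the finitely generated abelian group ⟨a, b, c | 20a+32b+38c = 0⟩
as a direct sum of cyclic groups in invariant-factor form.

rank_ℚ(R)=1; free=3−1=2
SNF(R) diag = [2] → torsion [2]

Answer: M ≅ ℤ^2 ⊕ ℤ/2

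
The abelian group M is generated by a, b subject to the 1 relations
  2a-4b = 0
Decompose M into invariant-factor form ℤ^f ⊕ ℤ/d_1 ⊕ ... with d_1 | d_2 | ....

rank_ℚ(R)=1; free=2−1=1
SNF(R) diag = [2] → torsion [2]

Answer: M ≅ ℤ^1 ⊕ ℤ/2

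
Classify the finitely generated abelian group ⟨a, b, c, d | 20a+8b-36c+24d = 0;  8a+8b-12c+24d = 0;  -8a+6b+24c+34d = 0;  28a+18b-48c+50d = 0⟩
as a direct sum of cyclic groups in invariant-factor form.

rank_ℚ(R)=4; free=4−4=0
SNF(R) diag = [2, 4, 4, 12] → torsion [2, 4, 4, 12]

Answer: M ≅ ℤ/2 ⊕ ℤ/4 ⊕ ℤ/4 ⊕ ℤ/12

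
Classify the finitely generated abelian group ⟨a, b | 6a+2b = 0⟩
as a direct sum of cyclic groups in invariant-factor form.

Answer: M ≅ ℤ^1 ⊕ ℤ/2

Derivation:
rank_ℚ(R)=1; free=2−1=1
SNF(R) diag = [2] → torsion [2]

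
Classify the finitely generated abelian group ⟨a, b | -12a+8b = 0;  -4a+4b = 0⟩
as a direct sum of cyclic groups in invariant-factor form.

Answer: M ≅ ℤ/4 ⊕ ℤ/4

Derivation:
rank_ℚ(R)=2; free=2−2=0
SNF(R) diag = [4, 4] → torsion [4, 4]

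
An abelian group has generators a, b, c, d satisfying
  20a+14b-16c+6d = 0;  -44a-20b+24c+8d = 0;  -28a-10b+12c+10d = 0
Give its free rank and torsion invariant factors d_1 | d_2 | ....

rank_ℚ(R)=3; free=4−3=1
SNF(R) diag = [2, 4, 12] → torsion [2, 4, 12]

Answer: M ≅ ℤ^1 ⊕ ℤ/2 ⊕ ℤ/4 ⊕ ℤ/12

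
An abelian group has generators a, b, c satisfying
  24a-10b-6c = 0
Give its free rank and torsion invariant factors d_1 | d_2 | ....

rank_ℚ(R)=1; free=3−1=2
SNF(R) diag = [2] → torsion [2]

Answer: M ≅ ℤ^2 ⊕ ℤ/2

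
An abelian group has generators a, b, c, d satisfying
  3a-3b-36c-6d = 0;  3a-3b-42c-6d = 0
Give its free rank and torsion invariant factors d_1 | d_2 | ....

rank_ℚ(R)=2; free=4−2=2
SNF(R) diag = [3, 6] → torsion [3, 6]

Answer: M ≅ ℤ^2 ⊕ ℤ/3 ⊕ ℤ/6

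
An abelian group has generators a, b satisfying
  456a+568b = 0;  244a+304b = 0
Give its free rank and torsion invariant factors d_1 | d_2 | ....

rank_ℚ(R)=2; free=2−2=0
SNF(R) diag = [4, 8] → torsion [4, 8]

Answer: M ≅ ℤ/4 ⊕ ℤ/8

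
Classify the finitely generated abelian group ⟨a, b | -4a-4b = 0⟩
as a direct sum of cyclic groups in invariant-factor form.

rank_ℚ(R)=1; free=2−1=1
SNF(R) diag = [4] → torsion [4]

Answer: M ≅ ℤ^1 ⊕ ℤ/4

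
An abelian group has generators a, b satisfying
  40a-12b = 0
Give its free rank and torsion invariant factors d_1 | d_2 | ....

rank_ℚ(R)=1; free=2−1=1
SNF(R) diag = [4] → torsion [4]

Answer: M ≅ ℤ^1 ⊕ ℤ/4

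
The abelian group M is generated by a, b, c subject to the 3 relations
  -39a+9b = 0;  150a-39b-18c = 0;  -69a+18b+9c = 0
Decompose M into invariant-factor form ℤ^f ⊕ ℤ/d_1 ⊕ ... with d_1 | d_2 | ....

rank_ℚ(R)=3; free=3−3=0
SNF(R) diag = [3, 3, 9] → torsion [3, 3, 9]

Answer: M ≅ ℤ/3 ⊕ ℤ/3 ⊕ ℤ/9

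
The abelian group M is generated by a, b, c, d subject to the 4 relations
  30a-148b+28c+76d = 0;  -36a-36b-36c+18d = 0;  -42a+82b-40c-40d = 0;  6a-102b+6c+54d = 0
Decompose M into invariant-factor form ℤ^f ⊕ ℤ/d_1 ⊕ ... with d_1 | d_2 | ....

rank_ℚ(R)=4; free=4−4=0
SNF(R) diag = [2, 6, 18, 54] → torsion [2, 6, 18, 54]

Answer: M ≅ ℤ/2 ⊕ ℤ/6 ⊕ ℤ/18 ⊕ ℤ/54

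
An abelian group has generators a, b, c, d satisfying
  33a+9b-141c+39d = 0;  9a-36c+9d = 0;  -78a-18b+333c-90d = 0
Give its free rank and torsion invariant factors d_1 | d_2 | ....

Answer: M ≅ ℤ^1 ⊕ ℤ/3 ⊕ ℤ/3 ⊕ ℤ/9

Derivation:
rank_ℚ(R)=3; free=4−3=1
SNF(R) diag = [3, 3, 9] → torsion [3, 3, 9]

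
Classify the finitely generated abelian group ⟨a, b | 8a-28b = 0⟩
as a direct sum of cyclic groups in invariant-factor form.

Answer: M ≅ ℤ^1 ⊕ ℤ/4

Derivation:
rank_ℚ(R)=1; free=2−1=1
SNF(R) diag = [4] → torsion [4]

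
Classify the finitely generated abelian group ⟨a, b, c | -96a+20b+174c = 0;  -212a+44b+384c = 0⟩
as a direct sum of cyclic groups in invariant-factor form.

Answer: M ≅ ℤ^1 ⊕ ℤ/2 ⊕ ℤ/4

Derivation:
rank_ℚ(R)=2; free=3−2=1
SNF(R) diag = [2, 4] → torsion [2, 4]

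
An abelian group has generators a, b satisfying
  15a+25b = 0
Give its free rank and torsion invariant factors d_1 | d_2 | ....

rank_ℚ(R)=1; free=2−1=1
SNF(R) diag = [5] → torsion [5]

Answer: M ≅ ℤ^1 ⊕ ℤ/5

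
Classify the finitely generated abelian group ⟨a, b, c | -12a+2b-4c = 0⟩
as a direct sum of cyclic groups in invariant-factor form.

Answer: M ≅ ℤ^2 ⊕ ℤ/2

Derivation:
rank_ℚ(R)=1; free=3−1=2
SNF(R) diag = [2] → torsion [2]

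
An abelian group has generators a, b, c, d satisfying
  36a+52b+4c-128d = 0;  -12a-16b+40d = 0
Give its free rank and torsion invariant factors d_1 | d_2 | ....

rank_ℚ(R)=2; free=4−2=2
SNF(R) diag = [4, 4] → torsion [4, 4]

Answer: M ≅ ℤ^2 ⊕ ℤ/4 ⊕ ℤ/4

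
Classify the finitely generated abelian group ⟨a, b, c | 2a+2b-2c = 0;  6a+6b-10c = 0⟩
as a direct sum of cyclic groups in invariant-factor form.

rank_ℚ(R)=2; free=3−2=1
SNF(R) diag = [2, 4] → torsion [2, 4]

Answer: M ≅ ℤ^1 ⊕ ℤ/2 ⊕ ℤ/4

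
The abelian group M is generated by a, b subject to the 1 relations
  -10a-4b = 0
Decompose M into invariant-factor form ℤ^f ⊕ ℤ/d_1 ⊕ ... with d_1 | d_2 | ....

rank_ℚ(R)=1; free=2−1=1
SNF(R) diag = [2] → torsion [2]

Answer: M ≅ ℤ^1 ⊕ ℤ/2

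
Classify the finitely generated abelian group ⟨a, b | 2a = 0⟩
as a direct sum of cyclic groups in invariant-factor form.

Answer: M ≅ ℤ^1 ⊕ ℤ/2

Derivation:
rank_ℚ(R)=1; free=2−1=1
SNF(R) diag = [2] → torsion [2]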